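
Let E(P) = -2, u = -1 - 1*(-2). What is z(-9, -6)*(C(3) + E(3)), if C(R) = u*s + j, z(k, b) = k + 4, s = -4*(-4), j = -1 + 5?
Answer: -90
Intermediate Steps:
j = 4
u = 1 (u = -1 + 2 = 1)
s = 16
z(k, b) = 4 + k
C(R) = 20 (C(R) = 1*16 + 4 = 16 + 4 = 20)
z(-9, -6)*(C(3) + E(3)) = (4 - 9)*(20 - 2) = -5*18 = -90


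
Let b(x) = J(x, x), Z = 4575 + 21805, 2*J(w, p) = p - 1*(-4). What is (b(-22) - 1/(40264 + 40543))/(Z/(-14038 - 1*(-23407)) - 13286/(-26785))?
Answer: -91252964951280/33577928020519 ≈ -2.7176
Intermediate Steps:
J(w, p) = 2 + p/2 (J(w, p) = (p - 1*(-4))/2 = (p + 4)/2 = (4 + p)/2 = 2 + p/2)
Z = 26380
b(x) = 2 + x/2
(b(-22) - 1/(40264 + 40543))/(Z/(-14038 - 1*(-23407)) - 13286/(-26785)) = ((2 + (½)*(-22)) - 1/(40264 + 40543))/(26380/(-14038 - 1*(-23407)) - 13286/(-26785)) = ((2 - 11) - 1/80807)/(26380/(-14038 + 23407) - 13286*(-1/26785)) = (-9 - 1*1/80807)/(26380/9369 + 13286/26785) = (-9 - 1/80807)/(26380*(1/9369) + 13286/26785) = -727264/(80807*(26380/9369 + 13286/26785)) = -727264/(80807*831064834/250948665) = -727264/80807*250948665/831064834 = -91252964951280/33577928020519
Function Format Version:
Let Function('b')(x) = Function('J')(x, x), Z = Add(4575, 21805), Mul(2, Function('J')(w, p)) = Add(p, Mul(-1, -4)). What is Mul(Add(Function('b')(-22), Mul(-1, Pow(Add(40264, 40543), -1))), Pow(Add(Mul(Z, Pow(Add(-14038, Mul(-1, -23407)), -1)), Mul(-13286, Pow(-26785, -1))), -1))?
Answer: Rational(-91252964951280, 33577928020519) ≈ -2.7176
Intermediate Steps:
Function('J')(w, p) = Add(2, Mul(Rational(1, 2), p)) (Function('J')(w, p) = Mul(Rational(1, 2), Add(p, Mul(-1, -4))) = Mul(Rational(1, 2), Add(p, 4)) = Mul(Rational(1, 2), Add(4, p)) = Add(2, Mul(Rational(1, 2), p)))
Z = 26380
Function('b')(x) = Add(2, Mul(Rational(1, 2), x))
Mul(Add(Function('b')(-22), Mul(-1, Pow(Add(40264, 40543), -1))), Pow(Add(Mul(Z, Pow(Add(-14038, Mul(-1, -23407)), -1)), Mul(-13286, Pow(-26785, -1))), -1)) = Mul(Add(Add(2, Mul(Rational(1, 2), -22)), Mul(-1, Pow(Add(40264, 40543), -1))), Pow(Add(Mul(26380, Pow(Add(-14038, Mul(-1, -23407)), -1)), Mul(-13286, Pow(-26785, -1))), -1)) = Mul(Add(Add(2, -11), Mul(-1, Pow(80807, -1))), Pow(Add(Mul(26380, Pow(Add(-14038, 23407), -1)), Mul(-13286, Rational(-1, 26785))), -1)) = Mul(Add(-9, Mul(-1, Rational(1, 80807))), Pow(Add(Mul(26380, Pow(9369, -1)), Rational(13286, 26785)), -1)) = Mul(Add(-9, Rational(-1, 80807)), Pow(Add(Mul(26380, Rational(1, 9369)), Rational(13286, 26785)), -1)) = Mul(Rational(-727264, 80807), Pow(Add(Rational(26380, 9369), Rational(13286, 26785)), -1)) = Mul(Rational(-727264, 80807), Pow(Rational(831064834, 250948665), -1)) = Mul(Rational(-727264, 80807), Rational(250948665, 831064834)) = Rational(-91252964951280, 33577928020519)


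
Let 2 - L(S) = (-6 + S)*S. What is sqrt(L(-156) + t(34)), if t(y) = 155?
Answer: I*sqrt(25115) ≈ 158.48*I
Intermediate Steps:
L(S) = 2 - S*(-6 + S) (L(S) = 2 - (-6 + S)*S = 2 - S*(-6 + S))
sqrt(L(-156) + t(34)) = sqrt((2 - 1*(-156)**2 + 6*(-156)) + 155) = sqrt((2 - 1*24336 - 936) + 155) = sqrt((2 - 24336 - 936) + 155) = sqrt(-25270 + 155) = sqrt(-25115) = I*sqrt(25115)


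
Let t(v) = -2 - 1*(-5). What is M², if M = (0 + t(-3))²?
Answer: 81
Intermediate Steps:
t(v) = 3 (t(v) = -2 + 5 = 3)
M = 9 (M = (0 + 3)² = 3² = 9)
M² = 9² = 81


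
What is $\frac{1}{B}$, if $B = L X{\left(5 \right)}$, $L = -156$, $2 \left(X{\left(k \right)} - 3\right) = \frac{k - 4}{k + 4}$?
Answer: $- \frac{3}{1430} \approx -0.0020979$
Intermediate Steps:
$X{\left(k \right)} = 3 + \frac{-4 + k}{2 \left(4 + k\right)}$ ($X{\left(k \right)} = 3 + \frac{\left(k - 4\right) \frac{1}{k + 4}}{2} = 3 + \frac{\left(-4 + k\right) \frac{1}{4 + k}}{2} = 3 + \frac{\frac{1}{4 + k} \left(-4 + k\right)}{2} = 3 + \frac{-4 + k}{2 \left(4 + k\right)}$)
$B = - \frac{1430}{3}$ ($B = - 156 \frac{20 + 7 \cdot 5}{2 \left(4 + 5\right)} = - 156 \frac{20 + 35}{2 \cdot 9} = - 156 \cdot \frac{1}{2} \cdot \frac{1}{9} \cdot 55 = \left(-156\right) \frac{55}{18} = - \frac{1430}{3} \approx -476.67$)
$\frac{1}{B} = \frac{1}{- \frac{1430}{3}} = - \frac{3}{1430}$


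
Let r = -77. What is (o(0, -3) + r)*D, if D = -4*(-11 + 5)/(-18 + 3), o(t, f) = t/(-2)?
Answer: 616/5 ≈ 123.20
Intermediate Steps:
o(t, f) = -t/2 (o(t, f) = t*(-1/2) = -t/2)
D = -8/5 (D = -(-24)/(-15) = -(-24)*(-1)/15 = -4*2/5 = -8/5 ≈ -1.6000)
(o(0, -3) + r)*D = (-1/2*0 - 77)*(-8/5) = (0 - 77)*(-8/5) = -77*(-8/5) = 616/5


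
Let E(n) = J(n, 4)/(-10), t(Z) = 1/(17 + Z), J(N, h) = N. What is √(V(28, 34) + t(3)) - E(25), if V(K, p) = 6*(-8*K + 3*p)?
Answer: 5/2 + I*√73195/10 ≈ 2.5 + 27.055*I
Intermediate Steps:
E(n) = -n/10 (E(n) = n/(-10) = n*(-⅒) = -n/10)
V(K, p) = -48*K + 18*p
√(V(28, 34) + t(3)) - E(25) = √((-48*28 + 18*34) + 1/(17 + 3)) - (-1)*25/10 = √((-1344 + 612) + 1/20) - 1*(-5/2) = √(-732 + 1/20) + 5/2 = √(-14639/20) + 5/2 = I*√73195/10 + 5/2 = 5/2 + I*√73195/10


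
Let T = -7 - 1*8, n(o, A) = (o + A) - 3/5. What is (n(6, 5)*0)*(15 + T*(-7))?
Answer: 0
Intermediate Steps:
n(o, A) = -⅗ + A + o (n(o, A) = (A + o) - 3*⅕ = (A + o) - ⅗ = -⅗ + A + o)
T = -15 (T = -7 - 8 = -15)
(n(6, 5)*0)*(15 + T*(-7)) = ((-⅗ + 5 + 6)*0)*(15 - 15*(-7)) = ((52/5)*0)*(15 + 105) = 0*120 = 0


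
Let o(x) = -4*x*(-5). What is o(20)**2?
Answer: 160000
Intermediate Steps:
o(x) = 20*x
o(20)**2 = (20*20)**2 = 400**2 = 160000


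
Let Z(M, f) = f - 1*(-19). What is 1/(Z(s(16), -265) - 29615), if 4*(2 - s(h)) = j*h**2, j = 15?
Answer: -1/29861 ≈ -3.3488e-5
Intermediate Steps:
s(h) = 2 - 15*h**2/4
Z(M, f) = 19 + f (Z(M, f) = f + 19 = 19 + f)
1/(Z(s(16), -265) - 29615) = 1/((19 - 265) - 29615) = 1/(-246 - 29615) = 1/(-29861) = -1/29861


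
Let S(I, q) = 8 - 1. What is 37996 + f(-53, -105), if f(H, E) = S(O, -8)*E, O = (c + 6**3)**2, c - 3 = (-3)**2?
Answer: 37261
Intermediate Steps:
c = 12 (c = 3 + (-3)**2 = 3 + 9 = 12)
O = 51984 (O = (12 + 6**3)**2 = (12 + 216)**2 = 228**2 = 51984)
S(I, q) = 7
f(H, E) = 7*E
37996 + f(-53, -105) = 37996 + 7*(-105) = 37996 - 735 = 37261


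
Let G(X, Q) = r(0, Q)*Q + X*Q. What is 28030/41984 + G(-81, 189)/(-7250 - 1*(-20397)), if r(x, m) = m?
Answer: 612743909/275981824 ≈ 2.2202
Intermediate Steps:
G(X, Q) = Q**2 + Q*X (G(X, Q) = Q*Q + X*Q = Q**2 + Q*X)
28030/41984 + G(-81, 189)/(-7250 - 1*(-20397)) = 28030/41984 + (189*(189 - 81))/(-7250 - 1*(-20397)) = 28030*(1/41984) + (189*108)/(-7250 + 20397) = 14015/20992 + 20412/13147 = 612743909/275981824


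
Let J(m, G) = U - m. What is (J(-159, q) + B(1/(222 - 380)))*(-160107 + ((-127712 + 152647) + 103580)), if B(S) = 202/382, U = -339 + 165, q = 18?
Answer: 87320288/191 ≈ 4.5717e+5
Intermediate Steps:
U = -174
B(S) = 101/191 (B(S) = 202*(1/382) = 101/191)
J(m, G) = -174 - m
(J(-159, q) + B(1/(222 - 380)))*(-160107 + ((-127712 + 152647) + 103580)) = ((-174 - 1*(-159)) + 101/191)*(-160107 + ((-127712 + 152647) + 103580)) = ((-174 + 159) + 101/191)*(-160107 + (24935 + 103580)) = (-15 + 101/191)*(-160107 + 128515) = -2764/191*(-31592) = 87320288/191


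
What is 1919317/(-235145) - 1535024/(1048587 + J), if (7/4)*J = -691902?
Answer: -11302751431177/1075200747645 ≈ -10.512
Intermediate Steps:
J = -2767608/7 (J = (4/7)*(-691902) = -2767608/7 ≈ -3.9537e+5)
1919317/(-235145) - 1535024/(1048587 + J) = 1919317/(-235145) - 1535024/(1048587 - 2767608/7) = 1919317*(-1/235145) - 1535024/4572501/7 = -1919317/235145 - 1535024*7/4572501 = -1919317/235145 - 10745168/4572501 = -11302751431177/1075200747645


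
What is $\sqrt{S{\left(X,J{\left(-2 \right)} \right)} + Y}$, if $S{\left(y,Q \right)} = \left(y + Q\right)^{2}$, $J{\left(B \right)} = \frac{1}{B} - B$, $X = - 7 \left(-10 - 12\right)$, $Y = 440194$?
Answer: $\frac{\sqrt{1857497}}{2} \approx 681.45$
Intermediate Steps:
$X = 154$ ($X = \left(-7\right) \left(-22\right) = 154$)
$S{\left(y,Q \right)} = \left(Q + y\right)^{2}$
$\sqrt{S{\left(X,J{\left(-2 \right)} \right)} + Y} = \sqrt{\left(\left(\frac{1}{-2} - -2\right) + 154\right)^{2} + 440194} = \sqrt{\left(\left(- \frac{1}{2} + 2\right) + 154\right)^{2} + 440194} = \sqrt{\left(\frac{3}{2} + 154\right)^{2} + 440194} = \sqrt{\left(\frac{311}{2}\right)^{2} + 440194} = \sqrt{\frac{96721}{4} + 440194} = \sqrt{\frac{1857497}{4}} = \frac{\sqrt{1857497}}{2}$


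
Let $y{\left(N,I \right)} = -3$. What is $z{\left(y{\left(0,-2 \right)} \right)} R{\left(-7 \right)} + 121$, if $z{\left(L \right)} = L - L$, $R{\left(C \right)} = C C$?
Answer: $121$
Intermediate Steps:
$R{\left(C \right)} = C^{2}$
$z{\left(L \right)} = 0$
$z{\left(y{\left(0,-2 \right)} \right)} R{\left(-7 \right)} + 121 = 0 \left(-7\right)^{2} + 121 = 0 \cdot 49 + 121 = 0 + 121 = 121$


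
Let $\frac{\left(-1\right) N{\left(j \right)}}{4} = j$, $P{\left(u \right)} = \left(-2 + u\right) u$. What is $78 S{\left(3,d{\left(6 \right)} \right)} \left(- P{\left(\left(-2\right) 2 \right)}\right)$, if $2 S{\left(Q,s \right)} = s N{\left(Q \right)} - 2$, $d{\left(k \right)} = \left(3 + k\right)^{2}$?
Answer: $911664$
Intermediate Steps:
$P{\left(u \right)} = u \left(-2 + u\right)$
$N{\left(j \right)} = - 4 j$
$S{\left(Q,s \right)} = -1 - 2 Q s$ ($S{\left(Q,s \right)} = \frac{s \left(- 4 Q\right) - 2}{2} = \frac{- 4 Q s - 2}{2} = \frac{-2 - 4 Q s}{2} = -1 - 2 Q s$)
$78 S{\left(3,d{\left(6 \right)} \right)} \left(- P{\left(\left(-2\right) 2 \right)}\right) = 78 \left(-1 - 6 \left(3 + 6\right)^{2}\right) \left(- \left(-2\right) 2 \left(-2 - 4\right)\right) = 78 \left(-1 - 6 \cdot 9^{2}\right) \left(- \left(-4\right) \left(-2 - 4\right)\right) = 78 \left(-1 - 6 \cdot 81\right) \left(- \left(-4\right) \left(-6\right)\right) = 78 \left(-1 - 486\right) \left(\left(-1\right) 24\right) = 78 \left(-487\right) \left(-24\right) = \left(-37986\right) \left(-24\right) = 911664$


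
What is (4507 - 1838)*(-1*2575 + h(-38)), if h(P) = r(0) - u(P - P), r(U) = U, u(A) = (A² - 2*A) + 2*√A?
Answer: -6872675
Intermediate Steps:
u(A) = A² - 2*A + 2*√A
h(P) = 0 (h(P) = 0 - ((P - P)² - 2*(P - P) + 2*√(P - P)) = 0 - (0² - 2*0 + 2*√0) = 0 - (0 + 0 + 2*0) = 0 - (0 + 0 + 0) = 0 - 1*0 = 0 + 0 = 0)
(4507 - 1838)*(-1*2575 + h(-38)) = (4507 - 1838)*(-1*2575 + 0) = 2669*(-2575 + 0) = 2669*(-2575) = -6872675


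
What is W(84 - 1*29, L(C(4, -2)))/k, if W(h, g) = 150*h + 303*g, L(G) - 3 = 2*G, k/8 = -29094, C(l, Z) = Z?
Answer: -2649/77584 ≈ -0.034144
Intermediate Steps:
k = -232752 (k = 8*(-29094) = -232752)
L(G) = 3 + 2*G
W(84 - 1*29, L(C(4, -2)))/k = (150*(84 - 1*29) + 303*(3 + 2*(-2)))/(-232752) = (150*(84 - 29) + 303*(3 - 4))*(-1/232752) = (150*55 + 303*(-1))*(-1/232752) = (8250 - 303)*(-1/232752) = 7947*(-1/232752) = -2649/77584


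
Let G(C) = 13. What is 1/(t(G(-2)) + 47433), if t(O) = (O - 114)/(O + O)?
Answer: 26/1233157 ≈ 2.1084e-5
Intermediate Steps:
t(O) = (-114 + O)/(2*O) (t(O) = (-114 + O)/((2*O)) = (-114 + O)*(1/(2*O)) = (-114 + O)/(2*O))
1/(t(G(-2)) + 47433) = 1/((½)*(-114 + 13)/13 + 47433) = 1/((½)*(1/13)*(-101) + 47433) = 1/(-101/26 + 47433) = 1/(1233157/26) = 26/1233157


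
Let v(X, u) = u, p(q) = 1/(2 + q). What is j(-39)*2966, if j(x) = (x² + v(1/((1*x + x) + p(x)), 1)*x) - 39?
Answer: 4279938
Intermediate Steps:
j(x) = -39 + x + x² (j(x) = (x² + 1*x) - 39 = (x² + x) - 39 = (x + x²) - 39 = -39 + x + x²)
j(-39)*2966 = (-39 - 39 + (-39)²)*2966 = (-39 - 39 + 1521)*2966 = 1443*2966 = 4279938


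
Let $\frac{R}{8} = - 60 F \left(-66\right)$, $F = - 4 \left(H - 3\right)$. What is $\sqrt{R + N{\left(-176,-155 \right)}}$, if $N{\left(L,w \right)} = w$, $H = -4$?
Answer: $\sqrt{886885} \approx 941.75$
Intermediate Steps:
$F = 28$ ($F = - 4 \left(-4 - 3\right) = \left(-4\right) \left(-7\right) = 28$)
$R = 887040$ ($R = 8 \left(-60\right) 28 \left(-66\right) = 8 \left(\left(-1680\right) \left(-66\right)\right) = 8 \cdot 110880 = 887040$)
$\sqrt{R + N{\left(-176,-155 \right)}} = \sqrt{887040 - 155} = \sqrt{886885}$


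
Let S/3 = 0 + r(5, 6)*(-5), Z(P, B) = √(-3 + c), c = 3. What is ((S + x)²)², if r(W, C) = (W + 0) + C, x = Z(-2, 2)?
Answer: 741200625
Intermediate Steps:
Z(P, B) = 0 (Z(P, B) = √(-3 + 3) = √0 = 0)
x = 0
r(W, C) = C + W (r(W, C) = W + C = C + W)
S = -165 (S = 3*(0 + (6 + 5)*(-5)) = 3*(0 + 11*(-5)) = 3*(0 - 55) = 3*(-55) = -165)
((S + x)²)² = ((-165 + 0)²)² = ((-165)²)² = 27225² = 741200625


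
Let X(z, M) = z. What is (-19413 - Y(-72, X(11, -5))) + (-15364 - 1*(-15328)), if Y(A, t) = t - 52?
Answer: -19408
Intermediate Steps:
Y(A, t) = -52 + t
(-19413 - Y(-72, X(11, -5))) + (-15364 - 1*(-15328)) = (-19413 - (-52 + 11)) + (-15364 - 1*(-15328)) = (-19413 - 1*(-41)) + (-15364 + 15328) = (-19413 + 41) - 36 = -19372 - 36 = -19408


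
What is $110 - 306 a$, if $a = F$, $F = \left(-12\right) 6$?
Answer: $22142$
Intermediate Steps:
$F = -72$
$a = -72$
$110 - 306 a = 110 - -22032 = 110 + 22032 = 22142$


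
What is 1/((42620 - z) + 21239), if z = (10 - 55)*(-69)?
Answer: 1/60754 ≈ 1.6460e-5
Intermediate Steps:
z = 3105 (z = -45*(-69) = 3105)
1/((42620 - z) + 21239) = 1/((42620 - 1*3105) + 21239) = 1/((42620 - 3105) + 21239) = 1/(39515 + 21239) = 1/60754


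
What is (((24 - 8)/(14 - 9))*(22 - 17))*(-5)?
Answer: -80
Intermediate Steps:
(((24 - 8)/(14 - 9))*(22 - 17))*(-5) = ((16/5)*5)*(-5) = 16*(-5) = -80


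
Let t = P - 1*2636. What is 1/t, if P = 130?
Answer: -1/2506 ≈ -0.00039904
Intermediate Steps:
t = -2506 (t = 130 - 1*2636 = 130 - 2636 = -2506)
1/t = 1/(-2506) = -1/2506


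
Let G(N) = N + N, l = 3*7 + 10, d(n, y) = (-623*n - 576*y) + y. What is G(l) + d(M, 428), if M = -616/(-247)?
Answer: -61155154/247 ≈ -2.4759e+5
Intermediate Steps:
M = 616/247 (M = -616*(-1/247) = 616/247 ≈ 2.4939)
d(n, y) = -623*n - 575*y
l = 31 (l = 21 + 10 = 31)
G(N) = 2*N
G(l) + d(M, 428) = 2*31 + (-623*616/247 - 575*428) = 62 + (-383768/247 - 246100) = 62 - 61170468/247 = -61155154/247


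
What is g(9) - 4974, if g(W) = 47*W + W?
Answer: -4542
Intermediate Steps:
g(W) = 48*W
g(9) - 4974 = 48*9 - 4974 = 432 - 4974 = -4542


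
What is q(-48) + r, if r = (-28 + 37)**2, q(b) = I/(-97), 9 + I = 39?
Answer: 7827/97 ≈ 80.691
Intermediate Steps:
I = 30 (I = -9 + 39 = 30)
q(b) = -30/97 (q(b) = 30/(-97) = 30*(-1/97) = -30/97)
r = 81 (r = 9**2 = 81)
q(-48) + r = -30/97 + 81 = 7827/97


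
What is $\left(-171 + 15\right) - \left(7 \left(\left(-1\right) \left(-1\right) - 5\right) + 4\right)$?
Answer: $-132$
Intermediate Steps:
$\left(-171 + 15\right) - \left(7 \left(\left(-1\right) \left(-1\right) - 5\right) + 4\right) = -156 - \left(7 \left(1 - 5\right) + 4\right) = -156 - \left(7 \left(-4\right) + 4\right) = -156 - \left(-28 + 4\right) = -156 - -24 = -156 + 24 = -132$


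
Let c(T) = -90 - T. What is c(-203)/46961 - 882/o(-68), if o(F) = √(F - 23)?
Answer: 113/46961 + 126*I*√91/13 ≈ 0.0024063 + 92.459*I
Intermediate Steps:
o(F) = √(-23 + F)
c(-203)/46961 - 882/o(-68) = (-90 - 1*(-203))/46961 - 882/√(-23 - 68) = (-90 + 203)*(1/46961) - 882*(-I*√91/91) = 113*(1/46961) - 882*(-I*√91/91) = 113/46961 - (-126)*I*√91/13 = 113/46961 + 126*I*√91/13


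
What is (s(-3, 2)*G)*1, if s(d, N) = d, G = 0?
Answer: 0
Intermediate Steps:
(s(-3, 2)*G)*1 = -3*0*1 = 0*1 = 0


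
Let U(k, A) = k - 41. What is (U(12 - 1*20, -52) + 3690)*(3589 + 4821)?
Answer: 30620810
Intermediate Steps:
U(k, A) = -41 + k
(U(12 - 1*20, -52) + 3690)*(3589 + 4821) = ((-41 + (12 - 1*20)) + 3690)*(3589 + 4821) = ((-41 + (12 - 20)) + 3690)*8410 = ((-41 - 8) + 3690)*8410 = (-49 + 3690)*8410 = 3641*8410 = 30620810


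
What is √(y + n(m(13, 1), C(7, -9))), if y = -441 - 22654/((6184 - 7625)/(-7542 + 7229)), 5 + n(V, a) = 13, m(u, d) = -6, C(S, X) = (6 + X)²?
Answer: I*√11116817855/1441 ≈ 73.169*I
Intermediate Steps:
n(V, a) = 8 (n(V, a) = -5 + 13 = 8)
y = -7726183/1441 (y = -441 - 22654/((-1441/(-313))) = -441 - 22654/((-1441*(-1/313))) = -441 - 22654/1441/313 = -441 - 22654*313/1441 = -441 - 1*7090702/1441 = -441 - 7090702/1441 = -7726183/1441 ≈ -5361.7)
√(y + n(m(13, 1), C(7, -9))) = √(-7726183/1441 + 8) = √(-7714655/1441) = I*√11116817855/1441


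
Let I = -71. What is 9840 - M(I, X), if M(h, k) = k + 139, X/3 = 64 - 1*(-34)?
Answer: 9407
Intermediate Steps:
X = 294 (X = 3*(64 - 1*(-34)) = 3*(64 + 34) = 3*98 = 294)
M(h, k) = 139 + k
9840 - M(I, X) = 9840 - (139 + 294) = 9840 - 1*433 = 9840 - 433 = 9407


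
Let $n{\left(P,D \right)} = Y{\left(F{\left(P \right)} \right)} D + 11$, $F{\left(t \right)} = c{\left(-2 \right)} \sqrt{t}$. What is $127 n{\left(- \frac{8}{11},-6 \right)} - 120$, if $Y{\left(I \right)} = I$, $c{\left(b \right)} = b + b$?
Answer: $1277 + \frac{6096 i \sqrt{22}}{11} \approx 1277.0 + 2599.3 i$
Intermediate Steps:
$c{\left(b \right)} = 2 b$
$F{\left(t \right)} = - 4 \sqrt{t}$ ($F{\left(t \right)} = 2 \left(-2\right) \sqrt{t} = - 4 \sqrt{t}$)
$n{\left(P,D \right)} = 11 - 4 D \sqrt{P}$ ($n{\left(P,D \right)} = - 4 \sqrt{P} D + 11 = - 4 D \sqrt{P} + 11 = 11 - 4 D \sqrt{P}$)
$127 n{\left(- \frac{8}{11},-6 \right)} - 120 = 127 \left(11 - - 24 \sqrt{- \frac{8}{11}}\right) - 120 = 127 \left(11 - - 24 \frac{2 i \sqrt{22}}{11}\right) - 120 = 127 \left(11 + \frac{48 i \sqrt{22}}{11}\right) - 120 = \left(1397 + \frac{6096 i \sqrt{22}}{11}\right) - 120 = 1277 + \frac{6096 i \sqrt{22}}{11}$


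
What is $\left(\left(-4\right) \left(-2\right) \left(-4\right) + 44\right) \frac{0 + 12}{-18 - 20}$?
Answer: $- \frac{72}{19} \approx -3.7895$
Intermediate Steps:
$\left(\left(-4\right) \left(-2\right) \left(-4\right) + 44\right) \frac{0 + 12}{-18 - 20} = \left(8 \left(-4\right) + 44\right) \frac{12}{-38} = \left(-32 + 44\right) 12 \left(- \frac{1}{38}\right) = 12 \left(- \frac{6}{19}\right) = - \frac{72}{19}$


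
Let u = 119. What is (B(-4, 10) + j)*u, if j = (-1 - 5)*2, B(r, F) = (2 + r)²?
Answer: -952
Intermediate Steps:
j = -12 (j = -6*2 = -12)
(B(-4, 10) + j)*u = ((2 - 4)² - 12)*119 = ((-2)² - 12)*119 = (4 - 12)*119 = -8*119 = -952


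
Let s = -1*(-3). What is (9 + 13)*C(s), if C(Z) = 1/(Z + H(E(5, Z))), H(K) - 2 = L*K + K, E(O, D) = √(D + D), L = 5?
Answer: -110/191 + 132*√6/191 ≈ 1.1169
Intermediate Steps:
E(O, D) = √2*√D (E(O, D) = √(2*D) = √2*√D)
H(K) = 2 + 6*K (H(K) = 2 + (5*K + K) = 2 + 6*K)
s = 3
C(Z) = 1/(2 + Z + 6*√2*√Z) (C(Z) = 1/(Z + (2 + 6*(√2*√Z))) = 1/(Z + (2 + 6*√2*√Z)) = 1/(2 + Z + 6*√2*√Z))
(9 + 13)*C(s) = (9 + 13)/(2 + 3 + 6*√2*√3) = 22/(2 + 3 + 6*√6) = 22/(5 + 6*√6)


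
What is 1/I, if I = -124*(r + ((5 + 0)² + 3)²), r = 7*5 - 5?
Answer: -1/100936 ≈ -9.9073e-6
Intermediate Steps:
r = 30 (r = 35 - 5 = 30)
I = -100936 (I = -124*(30 + ((5 + 0)² + 3)²) = -124*(30 + (5² + 3)²) = -124*(30 + (25 + 3)²) = -124*(30 + 28²) = -124*(30 + 784) = -124*814 = -100936)
1/I = 1/(-100936) = -1/100936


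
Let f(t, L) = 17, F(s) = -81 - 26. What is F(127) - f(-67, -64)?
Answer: -124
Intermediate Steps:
F(s) = -107
F(127) - f(-67, -64) = -107 - 1*17 = -107 - 17 = -124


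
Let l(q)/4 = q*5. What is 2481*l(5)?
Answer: 248100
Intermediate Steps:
l(q) = 20*q (l(q) = 4*(q*5) = 4*(5*q) = 20*q)
2481*l(5) = 2481*(20*5) = 2481*100 = 248100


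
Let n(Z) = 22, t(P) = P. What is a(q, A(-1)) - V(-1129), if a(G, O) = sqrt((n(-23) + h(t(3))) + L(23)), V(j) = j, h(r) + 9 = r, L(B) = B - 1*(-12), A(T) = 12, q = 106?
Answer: 1129 + sqrt(51) ≈ 1136.1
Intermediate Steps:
L(B) = 12 + B (L(B) = B + 12 = 12 + B)
h(r) = -9 + r
a(G, O) = sqrt(51) (a(G, O) = sqrt((22 + (-9 + 3)) + (12 + 23)) = sqrt((22 - 6) + 35) = sqrt(16 + 35) = sqrt(51))
a(q, A(-1)) - V(-1129) = sqrt(51) - 1*(-1129) = sqrt(51) + 1129 = 1129 + sqrt(51)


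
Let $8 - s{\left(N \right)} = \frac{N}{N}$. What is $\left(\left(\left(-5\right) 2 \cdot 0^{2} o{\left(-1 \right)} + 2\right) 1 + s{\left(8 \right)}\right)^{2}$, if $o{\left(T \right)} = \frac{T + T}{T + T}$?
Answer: $81$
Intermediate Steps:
$s{\left(N \right)} = 7$ ($s{\left(N \right)} = 8 - \frac{N}{N} = 8 - 1 = 7$)
$o{\left(T \right)} = 1$ ($o{\left(T \right)} = \frac{2 T}{2 T} = 2 T \frac{1}{2 T} = 1$)
$\left(\left(\left(-5\right) 2 \cdot 0^{2} o{\left(-1 \right)} + 2\right) 1 + s{\left(8 \right)}\right)^{2} = \left(\left(\left(-5\right) 2 \cdot 0^{2} \cdot 1 + 2\right) 1 + 7\right)^{2} = \left(\left(\left(-10\right) 0 \cdot 1 + 2\right) 1 + 7\right)^{2} = \left(\left(0 \cdot 1 + 2\right) 1 + 7\right)^{2} = \left(\left(0 + 2\right) 1 + 7\right)^{2} = \left(2 \cdot 1 + 7\right)^{2} = \left(2 + 7\right)^{2} = 9^{2} = 81$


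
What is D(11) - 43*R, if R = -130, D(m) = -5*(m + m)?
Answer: 5480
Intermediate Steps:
D(m) = -10*m
D(11) - 43*R = -10*11 - 43*(-130) = -110 + 5590 = 5480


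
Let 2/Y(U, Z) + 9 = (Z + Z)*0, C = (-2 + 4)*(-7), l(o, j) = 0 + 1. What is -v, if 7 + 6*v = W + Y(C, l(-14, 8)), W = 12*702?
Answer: -75751/54 ≈ -1402.8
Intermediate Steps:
l(o, j) = 1
C = -14 (C = 2*(-7) = -14)
Y(U, Z) = -2/9 (Y(U, Z) = 2/(-9 + (Z + Z)*0) = 2/(-9 + (2*Z)*0) = 2/(-9 + 0) = 2/(-9) = 2*(-⅑) = -2/9)
W = 8424
v = 75751/54 (v = -7/6 + (8424 - 2/9)/6 = -7/6 + (⅙)*(75814/9) = -7/6 + 37907/27 = 75751/54 ≈ 1402.8)
-v = -1*75751/54 = -75751/54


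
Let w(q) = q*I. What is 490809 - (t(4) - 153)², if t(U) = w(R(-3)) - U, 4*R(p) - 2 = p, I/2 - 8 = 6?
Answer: 463913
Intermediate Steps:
I = 28 (I = 16 + 2*6 = 16 + 12 = 28)
R(p) = ½ + p/4
w(q) = 28*q (w(q) = q*28 = 28*q)
t(U) = -7 - U (t(U) = 28*(½ + (¼)*(-3)) - U = 28*(½ - ¾) - U = 28*(-¼) - U = -7 - U)
490809 - (t(4) - 153)² = 490809 - ((-7 - 1*4) - 153)² = 490809 - ((-7 - 4) - 153)² = 490809 - (-11 - 153)² = 490809 - 1*(-164)² = 490809 - 1*26896 = 490809 - 26896 = 463913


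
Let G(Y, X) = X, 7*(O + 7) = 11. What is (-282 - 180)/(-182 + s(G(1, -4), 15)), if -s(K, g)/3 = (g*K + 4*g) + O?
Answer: 1617/580 ≈ 2.7879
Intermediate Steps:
O = -38/7 (O = -7 + (1/7)*11 = -7 + 11/7 = -38/7 ≈ -5.4286)
s(K, g) = 114/7 - 12*g - 3*K*g (s(K, g) = -3*((g*K + 4*g) - 38/7) = -3*((K*g + 4*g) - 38/7) = -3*((4*g + K*g) - 38/7) = -3*(-38/7 + 4*g + K*g) = 114/7 - 12*g - 3*K*g)
(-282 - 180)/(-182 + s(G(1, -4), 15)) = (-282 - 180)/(-182 + (114/7 - 12*15 - 3*(-4)*15)) = -462/(-182 + (114/7 - 180 + 180)) = -462/(-182 + 114/7) = -462/(-1160/7) = -462*(-7/1160) = 1617/580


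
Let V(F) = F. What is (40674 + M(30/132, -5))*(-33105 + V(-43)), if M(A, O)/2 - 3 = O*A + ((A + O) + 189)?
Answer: -14966587184/11 ≈ -1.3606e+9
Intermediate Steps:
M(A, O) = 384 + 2*A + 2*O + 2*A*O (M(A, O) = 6 + 2*(O*A + ((A + O) + 189)) = 6 + 2*(A*O + (189 + A + O)) = 6 + 2*(189 + A + O + A*O) = 6 + (378 + 2*A + 2*O + 2*A*O) = 384 + 2*A + 2*O + 2*A*O)
(40674 + M(30/132, -5))*(-33105 + V(-43)) = (40674 + (384 + 2*(30/132) + 2*(-5) + 2*(30/132)*(-5)))*(-33105 - 43) = (40674 + (384 + 2*(30*(1/132)) - 10 + 2*(30*(1/132))*(-5)))*(-33148) = (40674 + (384 + 2*(5/22) - 10 + 2*(5/22)*(-5)))*(-33148) = (40674 + (384 + 5/11 - 10 - 25/11))*(-33148) = (40674 + 4094/11)*(-33148) = (451508/11)*(-33148) = -14966587184/11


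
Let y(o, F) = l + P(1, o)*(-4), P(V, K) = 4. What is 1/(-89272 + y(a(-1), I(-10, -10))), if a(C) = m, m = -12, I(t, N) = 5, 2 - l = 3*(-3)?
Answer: -1/89277 ≈ -1.1201e-5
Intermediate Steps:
l = 11 (l = 2 - 3*(-3) = 2 - 1*(-9) = 2 + 9 = 11)
a(C) = -12
y(o, F) = -5 (y(o, F) = 11 + 4*(-4) = 11 - 16 = -5)
1/(-89272 + y(a(-1), I(-10, -10))) = 1/(-89272 - 5) = 1/(-89277) = -1/89277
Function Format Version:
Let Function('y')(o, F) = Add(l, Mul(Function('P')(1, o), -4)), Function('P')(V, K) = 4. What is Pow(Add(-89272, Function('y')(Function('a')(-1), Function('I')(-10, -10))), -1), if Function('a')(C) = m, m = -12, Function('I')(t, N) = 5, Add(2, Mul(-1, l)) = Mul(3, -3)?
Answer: Rational(-1, 89277) ≈ -1.1201e-5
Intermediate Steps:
l = 11 (l = Add(2, Mul(-1, Mul(3, -3))) = Add(2, Mul(-1, -9)) = Add(2, 9) = 11)
Function('a')(C) = -12
Function('y')(o, F) = -5 (Function('y')(o, F) = Add(11, Mul(4, -4)) = Add(11, -16) = -5)
Pow(Add(-89272, Function('y')(Function('a')(-1), Function('I')(-10, -10))), -1) = Pow(Add(-89272, -5), -1) = Pow(-89277, -1) = Rational(-1, 89277)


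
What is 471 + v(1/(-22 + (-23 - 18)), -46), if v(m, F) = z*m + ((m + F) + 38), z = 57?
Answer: 29111/63 ≈ 462.08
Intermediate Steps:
v(m, F) = 38 + F + 58*m (v(m, F) = 57*m + ((m + F) + 38) = 57*m + ((F + m) + 38) = 57*m + (38 + F + m) = 38 + F + 58*m)
471 + v(1/(-22 + (-23 - 18)), -46) = 471 + (38 - 46 + 58/(-22 + (-23 - 18))) = 471 + (38 - 46 + 58/(-22 - 41)) = 471 + (38 - 46 + 58/(-63)) = 471 + (38 - 46 + 58*(-1/63)) = 471 + (38 - 46 - 58/63) = 471 - 562/63 = 29111/63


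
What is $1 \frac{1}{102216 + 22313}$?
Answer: $\frac{1}{124529} \approx 8.0303 \cdot 10^{-6}$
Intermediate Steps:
$1 \frac{1}{102216 + 22313} = 1 \cdot \frac{1}{124529} = \frac{1}{124529}$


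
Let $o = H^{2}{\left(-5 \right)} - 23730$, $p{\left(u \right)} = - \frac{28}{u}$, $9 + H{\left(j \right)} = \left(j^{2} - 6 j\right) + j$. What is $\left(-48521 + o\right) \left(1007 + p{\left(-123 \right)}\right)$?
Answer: $- \frac{8742846730}{123} \approx -7.108 \cdot 10^{7}$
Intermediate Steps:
$H{\left(j \right)} = -9 + j^{2} - 5 j$ ($H{\left(j \right)} = -9 + \left(\left(j^{2} - 6 j\right) + j\right) = -9 + \left(j^{2} - 5 j\right) = -9 + j^{2} - 5 j$)
$o = -22049$ ($o = \left(-9 + \left(-5\right)^{2} - -25\right)^{2} - 23730 = \left(-9 + 25 + 25\right)^{2} - 23730 = 41^{2} - 23730 = 1681 - 23730 = -22049$)
$\left(-48521 + o\right) \left(1007 + p{\left(-123 \right)}\right) = \left(-48521 - 22049\right) \left(1007 - \frac{28}{-123}\right) = - 70570 \left(1007 - - \frac{28}{123}\right) = - 70570 \left(1007 + \frac{28}{123}\right) = \left(-70570\right) \frac{123889}{123} = - \frac{8742846730}{123}$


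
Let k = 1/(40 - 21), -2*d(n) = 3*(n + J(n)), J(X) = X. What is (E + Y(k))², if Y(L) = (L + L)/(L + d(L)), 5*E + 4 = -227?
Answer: 55696/25 ≈ 2227.8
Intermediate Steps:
E = -231/5 (E = -⅘ + (⅕)*(-227) = -⅘ - 227/5 = -231/5 ≈ -46.200)
d(n) = -3*n (d(n) = -3*(n + n)/2 = -3*2*n/2 = -3*n)
k = 1/19 ≈ 0.052632
Y(L) = -1 (Y(L) = (L + L)/(L - 3*L) = (2*L)/((-2*L)) = (2*L)*(-1/(2*L)) = -1)
(E + Y(k))² = (-231/5 - 1)² = (-236/5)² = 55696/25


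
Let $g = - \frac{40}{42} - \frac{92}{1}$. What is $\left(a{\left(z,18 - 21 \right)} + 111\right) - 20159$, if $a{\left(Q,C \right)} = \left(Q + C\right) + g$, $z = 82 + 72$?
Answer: $- \frac{419789}{21} \approx -19990.0$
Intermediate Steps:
$g = - \frac{1952}{21}$ ($g = \left(-40\right) \frac{1}{42} - 92 = - \frac{20}{21} - 92 = - \frac{1952}{21} \approx -92.952$)
$z = 154$
$a{\left(Q,C \right)} = - \frac{1952}{21} + C + Q$ ($a{\left(Q,C \right)} = \left(Q + C\right) - \frac{1952}{21} = \left(C + Q\right) - \frac{1952}{21} = - \frac{1952}{21} + C + Q$)
$\left(a{\left(z,18 - 21 \right)} + 111\right) - 20159 = \left(\left(- \frac{1952}{21} + \left(18 - 21\right) + 154\right) + 111\right) - 20159 = \left(\left(- \frac{1952}{21} - 3 + 154\right) + 111\right) - 20159 = \left(\frac{1219}{21} + 111\right) - 20159 = \frac{3550}{21} - 20159 = - \frac{419789}{21}$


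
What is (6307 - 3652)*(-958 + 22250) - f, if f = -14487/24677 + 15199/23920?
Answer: 33368333617861717/590273840 ≈ 5.6530e+7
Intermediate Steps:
f = 28536683/590273840 (f = -14487*1/24677 + 15199*(1/23920) = -14487/24677 + 15199/23920 = 28536683/590273840 ≈ 0.048345)
(6307 - 3652)*(-958 + 22250) - f = (6307 - 3652)*(-958 + 22250) - 1*28536683/590273840 = 2655*21292 - 28536683/590273840 = 56530260 - 28536683/590273840 = 33368333617861717/590273840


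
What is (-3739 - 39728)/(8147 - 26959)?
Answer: 43467/18812 ≈ 2.3106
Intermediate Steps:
(-3739 - 39728)/(8147 - 26959) = -43467/(-18812) = -43467*(-1/18812) = 43467/18812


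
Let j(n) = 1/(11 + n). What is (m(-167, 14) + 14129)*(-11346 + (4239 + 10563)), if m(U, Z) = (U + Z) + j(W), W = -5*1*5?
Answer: 338105664/7 ≈ 4.8301e+7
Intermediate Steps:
W = -25 (W = -5*5 = -25)
m(U, Z) = -1/14 + U + Z (m(U, Z) = (U + Z) + 1/(11 - 25) = (U + Z) + 1/(-14) = (U + Z) - 1/14 = -1/14 + U + Z)
(m(-167, 14) + 14129)*(-11346 + (4239 + 10563)) = ((-1/14 - 167 + 14) + 14129)*(-11346 + (4239 + 10563)) = (-2143/14 + 14129)*(-11346 + 14802) = (195663/14)*3456 = 338105664/7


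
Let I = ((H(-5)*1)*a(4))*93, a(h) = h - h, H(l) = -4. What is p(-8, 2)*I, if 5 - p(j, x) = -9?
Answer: 0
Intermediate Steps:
p(j, x) = 14 (p(j, x) = 5 - 1*(-9) = 5 + 9 = 14)
a(h) = 0
I = 0 (I = (-4*1*0)*93 = -4*0*93 = 0*93 = 0)
p(-8, 2)*I = 14*0 = 0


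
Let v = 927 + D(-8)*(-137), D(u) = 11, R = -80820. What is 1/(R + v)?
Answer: -1/81400 ≈ -1.2285e-5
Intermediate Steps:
v = -580 (v = 927 + 11*(-137) = 927 - 1507 = -580)
1/(R + v) = 1/(-80820 - 580) = 1/(-81400) = -1/81400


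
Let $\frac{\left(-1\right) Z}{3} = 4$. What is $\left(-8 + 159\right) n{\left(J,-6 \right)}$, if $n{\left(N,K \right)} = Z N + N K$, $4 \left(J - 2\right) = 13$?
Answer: $- \frac{28539}{2} \approx -14270.0$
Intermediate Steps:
$Z = -12$ ($Z = \left(-3\right) 4 = -12$)
$J = \frac{21}{4}$ ($J = 2 + \frac{1}{4} \cdot 13 = 2 + \frac{13}{4} = \frac{21}{4} \approx 5.25$)
$n{\left(N,K \right)} = - 12 N + K N$ ($n{\left(N,K \right)} = - 12 N + N K = - 12 N + K N$)
$\left(-8 + 159\right) n{\left(J,-6 \right)} = \left(-8 + 159\right) \frac{21 \left(-12 - 6\right)}{4} = 151 \cdot \frac{21}{4} \left(-18\right) = 151 \left(- \frac{189}{2}\right) = - \frac{28539}{2}$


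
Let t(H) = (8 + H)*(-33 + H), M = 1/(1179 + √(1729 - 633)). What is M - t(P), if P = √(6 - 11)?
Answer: 373627384/1388945 - 2*√274/1388945 + 25*I*√5 ≈ 269.0 + 55.902*I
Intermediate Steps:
M = 1/(1179 + 2*√274) (M = 1/(1179 + √1096) = 1/(1179 + 2*√274) ≈ 0.00082501)
P = I*√5 (P = √(-5) = I*√5 ≈ 2.2361*I)
t(H) = (-33 + H)*(8 + H)
M - t(P) = (1179/1388945 - 2*√274/1388945) - (-264 + (I*√5)² - 25*I*√5) = (1179/1388945 - 2*√274/1388945) - (-264 - 5 - 25*I*√5) = (1179/1388945 - 2*√274/1388945) - (-269 - 25*I*√5) = (1179/1388945 - 2*√274/1388945) + (269 + 25*I*√5) = 373627384/1388945 - 2*√274/1388945 + 25*I*√5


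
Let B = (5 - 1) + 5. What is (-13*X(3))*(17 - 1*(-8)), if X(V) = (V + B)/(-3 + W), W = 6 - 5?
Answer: 1950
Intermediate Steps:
W = 1
B = 9 (B = 4 + 5 = 9)
X(V) = -9/2 - V/2 (X(V) = (V + 9)/(-3 + 1) = (9 + V)/(-2) = (9 + V)*(-½) = -9/2 - V/2)
(-13*X(3))*(17 - 1*(-8)) = (-13*(-9/2 - ½*3))*(17 - 1*(-8)) = (-13*(-9/2 - 3/2))*(17 + 8) = -13*(-6)*25 = 78*25 = 1950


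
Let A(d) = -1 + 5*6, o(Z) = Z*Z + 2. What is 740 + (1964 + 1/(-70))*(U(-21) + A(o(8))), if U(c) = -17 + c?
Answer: -1185511/70 ≈ -16936.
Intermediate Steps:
o(Z) = 2 + Z² (o(Z) = Z² + 2 = 2 + Z²)
A(d) = 29 (A(d) = -1 + 30 = 29)
740 + (1964 + 1/(-70))*(U(-21) + A(o(8))) = 740 + (1964 + 1/(-70))*((-17 - 21) + 29) = 740 + (1964 - 1/70)*(-38 + 29) = 740 + (137479/70)*(-9) = 740 - 1237311/70 = -1185511/70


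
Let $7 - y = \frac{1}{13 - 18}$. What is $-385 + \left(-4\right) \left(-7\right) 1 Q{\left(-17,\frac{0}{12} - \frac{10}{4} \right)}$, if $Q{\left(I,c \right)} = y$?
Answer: $- \frac{917}{5} \approx -183.4$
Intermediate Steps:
$y = \frac{36}{5}$ ($y = 7 - \frac{1}{13 - 18} = 7 - \frac{1}{-5} = 7 - - \frac{1}{5} = 7 + \frac{1}{5} = \frac{36}{5} \approx 7.2$)
$Q{\left(I,c \right)} = \frac{36}{5}$
$-385 + \left(-4\right) \left(-7\right) 1 Q{\left(-17,\frac{0}{12} - \frac{10}{4} \right)} = -385 + \left(-4\right) \left(-7\right) 1 \cdot \frac{36}{5} = -385 + 28 \cdot 1 \cdot \frac{36}{5} = -385 + 28 \cdot \frac{36}{5} = -385 + \frac{1008}{5} = - \frac{917}{5}$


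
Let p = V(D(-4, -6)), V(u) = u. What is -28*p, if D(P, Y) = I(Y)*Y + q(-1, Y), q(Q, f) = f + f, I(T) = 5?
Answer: 1176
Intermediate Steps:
q(Q, f) = 2*f
D(P, Y) = 7*Y (D(P, Y) = 5*Y + 2*Y = 7*Y)
p = -42 (p = 7*(-6) = -42)
-28*p = -28*(-42) = 1176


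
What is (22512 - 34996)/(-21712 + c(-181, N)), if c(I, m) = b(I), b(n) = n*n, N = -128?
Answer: -12484/11049 ≈ -1.1299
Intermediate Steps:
b(n) = n²
c(I, m) = I²
(22512 - 34996)/(-21712 + c(-181, N)) = (22512 - 34996)/(-21712 + (-181)²) = -12484/(-21712 + 32761) = -12484/11049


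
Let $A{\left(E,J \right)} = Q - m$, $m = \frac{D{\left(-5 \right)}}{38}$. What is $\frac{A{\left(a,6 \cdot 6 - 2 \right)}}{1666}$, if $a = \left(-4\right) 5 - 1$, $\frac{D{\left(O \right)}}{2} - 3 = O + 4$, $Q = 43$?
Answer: $\frac{815}{31654} \approx 0.025747$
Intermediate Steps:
$D{\left(O \right)} = 14 + 2 O$ ($D{\left(O \right)} = 6 + 2 \left(O + 4\right) = 6 + 2 \left(4 + O\right) = 6 + \left(8 + 2 O\right) = 14 + 2 O$)
$a = -21$ ($a = -20 - 1 = -21$)
$m = \frac{2}{19}$ ($m = \frac{14 + 2 \left(-5\right)}{38} = \left(14 - 10\right) \frac{1}{38} = 4 \cdot \frac{1}{38} = \frac{2}{19} \approx 0.10526$)
$A{\left(E,J \right)} = \frac{815}{19}$ ($A{\left(E,J \right)} = 43 - \frac{2}{19} = \frac{815}{19}$)
$\frac{A{\left(a,6 \cdot 6 - 2 \right)}}{1666} = \frac{815}{19 \cdot 1666} = \frac{815}{19} \cdot \frac{1}{1666} = \frac{815}{31654}$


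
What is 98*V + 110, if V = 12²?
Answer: 14222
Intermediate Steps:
V = 144
98*V + 110 = 98*144 + 110 = 14112 + 110 = 14222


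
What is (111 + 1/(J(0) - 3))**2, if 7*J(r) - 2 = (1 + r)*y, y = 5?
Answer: 48841/4 ≈ 12210.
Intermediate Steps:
J(r) = 1 + 5*r/7 (J(r) = 2/7 + ((1 + r)*5)/7 = 2/7 + (5 + 5*r)/7 = 2/7 + (5/7 + 5*r/7) = 1 + 5*r/7)
(111 + 1/(J(0) - 3))**2 = (111 + 1/((1 + (5/7)*0) - 3))**2 = (111 + 1/((1 + 0) - 3))**2 = (111 + 1/(1 - 3))**2 = (111 + 1/(-2))**2 = (111 - 1/2)**2 = (221/2)**2 = 48841/4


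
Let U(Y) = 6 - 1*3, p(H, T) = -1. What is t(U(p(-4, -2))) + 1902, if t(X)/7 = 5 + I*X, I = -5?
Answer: 1832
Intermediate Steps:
U(Y) = 3 (U(Y) = 6 - 3 = 3)
t(X) = 35 - 35*X (t(X) = 7*(5 - 5*X) = 35 - 35*X)
t(U(p(-4, -2))) + 1902 = (35 - 35*3) + 1902 = (35 - 105) + 1902 = -70 + 1902 = 1832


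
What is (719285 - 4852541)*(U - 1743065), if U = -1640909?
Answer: 13986830839344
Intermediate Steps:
(719285 - 4852541)*(U - 1743065) = (719285 - 4852541)*(-1640909 - 1743065) = -4133256*(-3383974) = 13986830839344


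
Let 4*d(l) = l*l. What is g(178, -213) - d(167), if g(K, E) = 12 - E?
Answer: -26989/4 ≈ -6747.3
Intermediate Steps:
d(l) = l²/4 (d(l) = (l*l)/4 = l²/4)
g(178, -213) - d(167) = (12 - 1*(-213)) - 167²/4 = (12 + 213) - 27889/4 = 225 - 1*27889/4 = 225 - 27889/4 = -26989/4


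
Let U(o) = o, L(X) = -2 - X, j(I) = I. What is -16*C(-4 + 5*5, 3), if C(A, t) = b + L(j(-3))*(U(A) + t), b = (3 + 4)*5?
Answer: -944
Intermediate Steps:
b = 35 (b = 7*5 = 35)
C(A, t) = 35 + A + t (C(A, t) = 35 + (-2 - 1*(-3))*(A + t) = 35 + (-2 + 3)*(A + t) = 35 + 1*(A + t) = 35 + (A + t) = 35 + A + t)
-16*C(-4 + 5*5, 3) = -16*(35 + (-4 + 5*5) + 3) = -16*(35 + (-4 + 25) + 3) = -16*(35 + 21 + 3) = -16*59 = -944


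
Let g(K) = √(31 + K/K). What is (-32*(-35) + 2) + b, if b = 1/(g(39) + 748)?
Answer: 156932083/139868 - √2/139868 ≈ 1122.0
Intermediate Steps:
g(K) = 4*√2 (g(K) = √(31 + 1) = √32 = 4*√2)
b = 1/(748 + 4*√2) (b = 1/(4*√2 + 748) = 1/(748 + 4*√2) ≈ 0.0013269)
(-32*(-35) + 2) + b = (-32*(-35) + 2) + (187/139868 - √2/139868) = (1120 + 2) + (187/139868 - √2/139868) = 1122 + (187/139868 - √2/139868) = 156932083/139868 - √2/139868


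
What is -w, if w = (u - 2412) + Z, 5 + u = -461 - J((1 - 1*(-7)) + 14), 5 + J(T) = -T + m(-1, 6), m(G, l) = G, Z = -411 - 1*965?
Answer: 4226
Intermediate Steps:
Z = -1376 (Z = -411 - 965 = -1376)
J(T) = -6 - T (J(T) = -5 + (-T - 1) = -5 + (-1 - T) = -6 - T)
u = -438 (u = -5 + (-461 - (-6 - ((1 - 1*(-7)) + 14))) = -5 + (-461 - (-6 - ((1 + 7) + 14))) = -5 + (-461 - (-6 - (8 + 14))) = -5 + (-461 - (-6 - 1*22)) = -5 + (-461 - (-6 - 22)) = -5 + (-461 - 1*(-28)) = -5 + (-461 + 28) = -5 - 433 = -438)
w = -4226 (w = (-438 - 2412) - 1376 = -2850 - 1376 = -4226)
-w = -1*(-4226) = 4226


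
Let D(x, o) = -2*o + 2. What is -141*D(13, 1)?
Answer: 0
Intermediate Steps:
D(x, o) = 2 - 2*o
-141*D(13, 1) = -141*(2 - 2*1) = -141*(2 - 2) = -141*0 = 0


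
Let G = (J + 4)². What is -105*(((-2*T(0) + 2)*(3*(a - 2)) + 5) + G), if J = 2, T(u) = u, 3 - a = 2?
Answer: -3675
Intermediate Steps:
a = 1 (a = 3 - 1*2 = 3 - 2 = 1)
G = 36 (G = (2 + 4)² = 6² = 36)
-105*(((-2*T(0) + 2)*(3*(a - 2)) + 5) + G) = -105*(((-2*0 + 2)*(3*(1 - 2)) + 5) + 36) = -105*(((0 + 2)*(3*(-1)) + 5) + 36) = -105*((2*(-3) + 5) + 36) = -105*((-6 + 5) + 36) = -105*(-1 + 36) = -105*35 = -3675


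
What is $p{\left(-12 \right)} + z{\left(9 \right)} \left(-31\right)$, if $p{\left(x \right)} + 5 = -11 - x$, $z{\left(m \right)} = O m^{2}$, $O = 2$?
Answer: $-5026$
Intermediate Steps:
$z{\left(m \right)} = 2 m^{2}$
$p{\left(x \right)} = -16 - x$ ($p{\left(x \right)} = -5 - \left(11 + x\right) = -16 - x$)
$p{\left(-12 \right)} + z{\left(9 \right)} \left(-31\right) = \left(-16 - -12\right) + 2 \cdot 9^{2} \left(-31\right) = \left(-16 + 12\right) + 2 \cdot 81 \left(-31\right) = -4 + 162 \left(-31\right) = -4 - 5022 = -5026$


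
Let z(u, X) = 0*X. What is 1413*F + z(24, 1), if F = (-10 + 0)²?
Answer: 141300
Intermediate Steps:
z(u, X) = 0
F = 100 (F = (-10)² = 100)
1413*F + z(24, 1) = 1413*100 + 0 = 141300 + 0 = 141300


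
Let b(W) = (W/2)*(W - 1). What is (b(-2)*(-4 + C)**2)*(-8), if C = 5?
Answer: -24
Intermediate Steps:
b(W) = W*(-1 + W)/2 (b(W) = (W*(1/2))*(-1 + W) = (W/2)*(-1 + W) = W*(-1 + W)/2)
(b(-2)*(-4 + C)**2)*(-8) = (((1/2)*(-2)*(-1 - 2))*(-4 + 5)**2)*(-8) = (((1/2)*(-2)*(-3))*1**2)*(-8) = (3*1)*(-8) = 3*(-8) = -24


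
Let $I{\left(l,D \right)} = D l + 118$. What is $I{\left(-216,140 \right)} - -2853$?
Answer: $-27269$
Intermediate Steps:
$I{\left(l,D \right)} = 118 + D l$
$I{\left(-216,140 \right)} - -2853 = \left(118 + 140 \left(-216\right)\right) - -2853 = \left(118 - 30240\right) + 2853 = -30122 + 2853 = -27269$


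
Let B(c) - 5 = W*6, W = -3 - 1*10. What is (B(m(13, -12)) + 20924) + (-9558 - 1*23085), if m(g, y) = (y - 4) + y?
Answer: -11792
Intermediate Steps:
W = -13 (W = -3 - 10 = -13)
m(g, y) = -4 + 2*y (m(g, y) = (-4 + y) + y = -4 + 2*y)
B(c) = -73 (B(c) = 5 - 13*6 = 5 - 78 = -73)
(B(m(13, -12)) + 20924) + (-9558 - 1*23085) = (-73 + 20924) + (-9558 - 1*23085) = 20851 + (-9558 - 23085) = 20851 - 32643 = -11792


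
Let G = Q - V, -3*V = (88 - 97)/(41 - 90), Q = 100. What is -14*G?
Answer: -9806/7 ≈ -1400.9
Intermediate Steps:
V = -3/49 (V = -(88 - 97)/(3*(41 - 90)) = -(-3)/(-49) = -(-3)*(-1)/49 = -⅓*9/49 = -3/49 ≈ -0.061224)
G = 4903/49 (G = 100 - 1*(-3/49) = 100 + 3/49 = 4903/49 ≈ 100.06)
-14*G = -14*4903/49 = -9806/7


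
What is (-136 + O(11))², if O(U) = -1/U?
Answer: 2241009/121 ≈ 18521.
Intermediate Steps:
(-136 + O(11))² = (-136 - 1/11)² = (-1497/11)² = 2241009/121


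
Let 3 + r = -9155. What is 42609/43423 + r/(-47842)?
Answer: 64109674/54669557 ≈ 1.1727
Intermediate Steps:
r = -9158 (r = -3 - 9155 = -9158)
42609/43423 + r/(-47842) = 42609/43423 - 9158/(-47842) = 42609*(1/43423) - 9158*(-1/47842) = 42609/43423 + 241/1259 = 64109674/54669557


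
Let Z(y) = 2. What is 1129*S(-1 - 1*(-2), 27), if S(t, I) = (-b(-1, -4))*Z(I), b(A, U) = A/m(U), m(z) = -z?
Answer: 1129/2 ≈ 564.50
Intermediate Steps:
b(A, U) = -A/U (b(A, U) = A/((-U)) = A*(-1/U) = -A/U)
S(t, I) = ½ (S(t, I) = -(-1)*(-1)/(-4)*2 = -(-1)*(-1)*(-1)/4*2 = -1*(-¼)*2 = (¼)*2 = ½)
1129*S(-1 - 1*(-2), 27) = 1129*(½) = 1129/2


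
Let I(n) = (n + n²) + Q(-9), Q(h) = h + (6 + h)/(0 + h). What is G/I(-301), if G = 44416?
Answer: 66624/135437 ≈ 0.49192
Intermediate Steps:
Q(h) = h + (6 + h)/h
I(n) = -26/3 + n + n² (I(n) = (n + n²) + (1 - 9 + 6/(-9)) = (n + n²) + (1 - 9 + 6*(-⅑)) = (n + n²) + (1 - 9 - ⅔) = (n + n²) - 26/3 = -26/3 + n + n²)
G/I(-301) = 44416/(-26/3 - 301 + (-301)²) = 44416/(-26/3 - 301 + 90601) = 44416/(270874/3) = 44416*(3/270874) = 66624/135437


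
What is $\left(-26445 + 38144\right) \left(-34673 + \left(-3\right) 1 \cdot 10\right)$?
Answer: $-405990397$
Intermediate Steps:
$\left(-26445 + 38144\right) \left(-34673 + \left(-3\right) 1 \cdot 10\right) = 11699 \left(-34673 - 30\right) = 11699 \left(-34703\right) = -405990397$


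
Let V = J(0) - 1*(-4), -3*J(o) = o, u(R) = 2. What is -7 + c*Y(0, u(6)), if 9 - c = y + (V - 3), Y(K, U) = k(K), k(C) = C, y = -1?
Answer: -7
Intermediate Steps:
J(o) = -o/3
V = 4 (V = -1/3*0 - 1*(-4) = 0 + 4 = 4)
Y(K, U) = K
c = 9 (c = 9 - (-1 + (4 - 3)) = 9 - (-1 + 1) = 9 - 1*0 = 9 + 0 = 9)
-7 + c*Y(0, u(6)) = -7 + 9*0 = -7 + 0 = -7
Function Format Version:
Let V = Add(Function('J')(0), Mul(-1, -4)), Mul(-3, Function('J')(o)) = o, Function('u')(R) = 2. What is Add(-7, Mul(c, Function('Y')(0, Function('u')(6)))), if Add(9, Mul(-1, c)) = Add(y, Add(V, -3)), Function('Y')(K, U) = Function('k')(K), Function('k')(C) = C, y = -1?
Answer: -7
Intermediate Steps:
Function('J')(o) = Mul(Rational(-1, 3), o)
V = 4 (V = Add(Mul(Rational(-1, 3), 0), Mul(-1, -4)) = Add(0, 4) = 4)
Function('Y')(K, U) = K
c = 9 (c = Add(9, Mul(-1, Add(-1, Add(4, -3)))) = Add(9, Mul(-1, Add(-1, 1))) = Add(9, Mul(-1, 0)) = Add(9, 0) = 9)
Add(-7, Mul(c, Function('Y')(0, Function('u')(6)))) = Add(-7, Mul(9, 0)) = Add(-7, 0) = -7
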